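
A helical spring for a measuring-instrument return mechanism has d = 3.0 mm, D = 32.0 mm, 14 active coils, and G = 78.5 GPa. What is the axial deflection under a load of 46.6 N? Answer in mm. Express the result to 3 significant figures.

k = Gd⁴/(8D³N_a) = (78.5×10³)(3.0⁴)/(8·32.0³·14) = 1.7326 N/mm
δ = F/k = 46.6 / 1.7326 = 26.897 mm

26.9 mm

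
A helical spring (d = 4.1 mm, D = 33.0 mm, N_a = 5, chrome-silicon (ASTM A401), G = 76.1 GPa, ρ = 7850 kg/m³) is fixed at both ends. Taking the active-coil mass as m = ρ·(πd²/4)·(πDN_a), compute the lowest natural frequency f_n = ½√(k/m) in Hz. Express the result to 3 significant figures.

k = Gd⁴/(8D³N_a) = (76.1×10³)(4.1⁴)/(8·33.0³·5) = 14.96 N/mm = 14960 N/m
Wire length L = πDN_a = π·33.0·5 = 518.36 mm
m = ρ·(πd²/4)·L = 7850 × 13.203×10⁻⁶ m² × 0.51836 m = 0.053723 kg
f_n = ½√(k/m) = 0.5·√(14960/0.053723) = 0.5·√(2.7846e+05) = 263.84 Hz

264 Hz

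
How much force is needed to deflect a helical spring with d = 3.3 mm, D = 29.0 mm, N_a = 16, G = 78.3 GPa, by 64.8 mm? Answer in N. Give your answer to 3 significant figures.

k = Gd⁴/(8D³N_a) = (78.3×10³)(3.3⁴)/(8·29.0³·16) = 2.9745 N/mm
F = k·δ = 2.9745 × 64.8 = 192.75 N

193 N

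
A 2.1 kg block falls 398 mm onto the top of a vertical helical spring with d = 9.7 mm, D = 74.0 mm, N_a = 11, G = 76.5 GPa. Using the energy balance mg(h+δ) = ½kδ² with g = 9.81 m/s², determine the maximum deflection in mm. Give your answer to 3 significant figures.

k = Gd⁴/(8D³N_a) = (76.5×10³)(9.7⁴)/(8·74.0³·11) = 18.992 N/mm
W = mg = 2.1 × 9.81 = 20.601 N
½kδ² − Wδ − Wh = 0 → δ = (W + √(W² + 2kWh))/k
δ = (20.601 + √(424.4 + 311438))/18.992 = (20.601 + 558.45)/18.992 = 30.489 mm

30.5 mm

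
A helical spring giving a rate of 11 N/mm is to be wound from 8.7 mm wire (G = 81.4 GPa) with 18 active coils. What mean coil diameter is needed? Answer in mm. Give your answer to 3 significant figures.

D = (Gd⁴/(8N_a·k))^(1/3) = (81.4×10³·8.7⁴/(8·18·11))^(1/3)
  = (294406)^(1/3) = 66.5246 mm

66.5 mm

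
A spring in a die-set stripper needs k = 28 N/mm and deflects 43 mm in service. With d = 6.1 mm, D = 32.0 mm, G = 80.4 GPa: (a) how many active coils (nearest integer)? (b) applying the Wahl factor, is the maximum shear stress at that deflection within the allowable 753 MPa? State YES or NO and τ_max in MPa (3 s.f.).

N_a = Gd⁴/(8D³k) = (80.4×10³)(6.1⁴)/(8·32.0³·28) = 15.17 → N_a = 15
Actual rate k = Gd⁴/(8D³·15) = 28.31 N/mm
Working load F = kδ = 28.31·43 = 1217.3 N
C = 32.0/6.1 = 5.2459; K_W = (4C−1)/(4C−4)+0.615/C = 1.2939
τ_max = K_W·8FD/(πd³) = 1.2939·437.03 = 565.46 MPa
τ_max ≤ 753 MPa → acceptable

(a) 15 coils; (b) YES, τ_max = 565 MPa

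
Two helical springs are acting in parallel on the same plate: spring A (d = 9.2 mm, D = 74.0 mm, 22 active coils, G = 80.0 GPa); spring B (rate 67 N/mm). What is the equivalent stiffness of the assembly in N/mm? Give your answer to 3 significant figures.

k_A = Gd⁴/(8D³N_a) = (80.0×10³)(9.2⁴)/(8·74.0³·22) = 8.0359 N/mm
Parallel: k_eq = 8.0359 + 67 = 75.036 N/mm

75.0 N/mm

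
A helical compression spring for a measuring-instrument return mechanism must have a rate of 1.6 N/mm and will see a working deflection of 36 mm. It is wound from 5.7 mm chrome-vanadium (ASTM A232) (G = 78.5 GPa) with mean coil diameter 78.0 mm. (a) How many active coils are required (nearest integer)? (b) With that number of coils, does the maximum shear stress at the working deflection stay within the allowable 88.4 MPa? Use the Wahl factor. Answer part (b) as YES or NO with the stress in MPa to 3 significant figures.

(a) 14 coils; (b) YES, τ_max = 66.5 MPa

N_a = Gd⁴/(8D³k) = (78.5×10³)(5.7⁴)/(8·78.0³·1.6) = 13.64 → N_a = 14
Actual rate k = Gd⁴/(8D³·14) = 1.5591 N/mm
Working load F = kδ = 1.5591·36 = 56.127 N
C = 78.0/5.7 = 13.6842; K_W = (4C−1)/(4C−4)+0.615/C = 1.1041
τ_max = K_W·8FD/(πd³) = 1.1041·60.198 = 66.463 MPa
τ_max ≤ 88.4 MPa → acceptable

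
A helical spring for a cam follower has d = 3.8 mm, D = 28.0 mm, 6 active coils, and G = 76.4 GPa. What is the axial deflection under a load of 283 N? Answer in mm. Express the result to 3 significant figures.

k = Gd⁴/(8D³N_a) = (76.4×10³)(3.8⁴)/(8·28.0³·6) = 15.119 N/mm
δ = F/k = 283 / 15.119 = 18.719 mm

18.7 mm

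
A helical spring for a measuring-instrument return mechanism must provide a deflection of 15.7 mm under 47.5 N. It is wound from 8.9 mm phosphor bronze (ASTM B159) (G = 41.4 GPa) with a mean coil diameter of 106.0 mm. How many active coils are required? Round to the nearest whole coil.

Required rate k = F/δ = 47.5/15.7 = 3.0255 N/mm
N_a = Gd⁴/(8D³k) = (41.4×10³ × 8.9⁴)/(8 × 106.0³ × 3.0255)
    = 2.59753e+08 / 2.88271e+07 = 9.011 → 9 coils

9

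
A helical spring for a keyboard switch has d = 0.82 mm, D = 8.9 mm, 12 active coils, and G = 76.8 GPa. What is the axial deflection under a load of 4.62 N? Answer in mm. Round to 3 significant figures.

9.00 mm

k = Gd⁴/(8D³N_a) = (76.8×10³)(0.82⁴)/(8·8.9³·12) = 0.51307 N/mm
δ = F/k = 4.62 / 0.51307 = 9.0046 mm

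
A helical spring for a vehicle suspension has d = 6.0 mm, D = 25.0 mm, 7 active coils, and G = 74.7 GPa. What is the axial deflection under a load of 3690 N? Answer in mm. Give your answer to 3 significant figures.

k = Gd⁴/(8D³N_a) = (74.7×10³)(6.0⁴)/(8·25.0³·7) = 110.64 N/mm
δ = F/k = 3690 / 110.64 = 33.351 mm

33.4 mm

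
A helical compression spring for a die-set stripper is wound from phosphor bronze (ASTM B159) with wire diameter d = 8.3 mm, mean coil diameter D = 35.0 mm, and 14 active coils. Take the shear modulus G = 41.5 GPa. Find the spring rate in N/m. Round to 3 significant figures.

41000 N/m

k = Gd⁴/(8D³N_a) = (41.5×10³ × 8.3⁴) / (8 × 35.0³ × 14)
  = 1.96952e+08 / 4.802e+06 = 41.015 N/mm = 41015 N/m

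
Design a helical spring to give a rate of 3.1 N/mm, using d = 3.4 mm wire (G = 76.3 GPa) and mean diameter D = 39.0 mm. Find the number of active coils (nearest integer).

7

N_a = Gd⁴/(8D³k) = (76.3×10³ × 3.4⁴)/(8 × 39.0³ × 3.1)
    = 1.01962e+07 / 1.47111e+06 = 6.931 → 7 coils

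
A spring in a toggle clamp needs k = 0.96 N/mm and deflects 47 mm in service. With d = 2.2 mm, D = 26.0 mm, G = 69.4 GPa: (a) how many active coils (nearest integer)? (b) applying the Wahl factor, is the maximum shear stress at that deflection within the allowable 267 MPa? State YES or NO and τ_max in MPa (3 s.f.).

N_a = Gd⁴/(8D³k) = (69.4×10³)(2.2⁴)/(8·26.0³·0.96) = 12.04 → N_a = 12
Actual rate k = Gd⁴/(8D³·12) = 0.96352 N/mm
Working load F = kδ = 0.96352·47 = 45.285 N
C = 26.0/2.2 = 11.8182; K_W = (4C−1)/(4C−4)+0.615/C = 1.1214
τ_max = K_W·8FD/(πd³) = 1.1214·281.58 = 315.75 MPa
τ_max > 267 MPa → exceeds allowable

(a) 12 coils; (b) NO, τ_max = 316 MPa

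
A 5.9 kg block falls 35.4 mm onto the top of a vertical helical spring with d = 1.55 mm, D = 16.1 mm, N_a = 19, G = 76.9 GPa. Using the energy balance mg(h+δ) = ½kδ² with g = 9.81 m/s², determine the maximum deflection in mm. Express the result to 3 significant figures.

195 mm

k = Gd⁴/(8D³N_a) = (76.9×10³)(1.55⁴)/(8·16.1³·19) = 0.69973 N/mm
W = mg = 5.9 × 9.81 = 57.879 N
½kδ² − Wδ − Wh = 0 → δ = (W + √(W² + 2kWh))/k
δ = (57.879 + √(3350 + 2867.39))/0.69973 = (57.879 + 78.85)/0.69973 = 195.4 mm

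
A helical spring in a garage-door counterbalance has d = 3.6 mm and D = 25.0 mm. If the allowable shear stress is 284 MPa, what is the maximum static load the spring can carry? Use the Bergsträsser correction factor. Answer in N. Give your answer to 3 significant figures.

C = D/d = 25.0/3.6 = 6.9444
K_B = (4C+2)/(4C−3) = 29.778/24.778 = 1.2018
τ_max = K·8FD/(πd³) → F_max = τ_allow·πd³/(8DK)
F_max = 284·π·3.6³/(8·25.0·1.2018) = 41627/240.36 = 173.19 N

173 N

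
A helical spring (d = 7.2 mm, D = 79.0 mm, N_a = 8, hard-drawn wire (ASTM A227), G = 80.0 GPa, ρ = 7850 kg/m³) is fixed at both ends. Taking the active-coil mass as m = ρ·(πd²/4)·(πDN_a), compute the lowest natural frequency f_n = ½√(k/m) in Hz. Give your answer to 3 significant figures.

k = Gd⁴/(8D³N_a) = (80.0×10³)(7.2⁴)/(8·79.0³·8) = 6.8133 N/mm = 6813.3 N/m
Wire length L = πDN_a = π·79.0·8 = 1985.5 mm
m = ρ·(πd²/4)·L = 7850 × 40.715×10⁻⁶ m² × 1.9855 m = 0.63459 kg
f_n = ½√(k/m) = 0.5·√(6813.3/0.63459) = 0.5·√(10737) = 51.809 Hz

51.8 Hz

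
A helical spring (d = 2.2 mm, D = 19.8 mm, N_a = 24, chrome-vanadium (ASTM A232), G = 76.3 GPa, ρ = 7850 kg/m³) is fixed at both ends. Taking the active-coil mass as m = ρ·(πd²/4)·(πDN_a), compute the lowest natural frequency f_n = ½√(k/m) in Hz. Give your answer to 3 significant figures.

k = Gd⁴/(8D³N_a) = (76.3×10³)(2.2⁴)/(8·19.8³·24) = 1.1993 N/mm = 1199.3 N/m
Wire length L = πDN_a = π·19.8·24 = 1492.9 mm
m = ρ·(πd²/4)·L = 7850 × 3.8013×10⁻⁶ m² × 1.4929 m = 0.044548 kg
f_n = ½√(k/m) = 0.5·√(1199.3/0.044548) = 0.5·√(26921) = 82.038 Hz

82.0 Hz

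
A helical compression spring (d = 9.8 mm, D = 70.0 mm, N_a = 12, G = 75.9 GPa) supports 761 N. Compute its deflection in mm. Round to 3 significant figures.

k = Gd⁴/(8D³N_a) = (75.9×10³)(9.8⁴)/(8·70.0³·12) = 21.261 N/mm
δ = F/k = 761 / 21.261 = 35.793 mm

35.8 mm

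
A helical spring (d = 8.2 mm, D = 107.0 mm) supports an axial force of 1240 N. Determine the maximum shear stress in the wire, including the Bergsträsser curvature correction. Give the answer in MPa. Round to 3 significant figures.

675 MPa

Spring index C = D/d = 107.0/8.2 = 13.0488
K_B = (4C+2)/(4C−3) = 54.195/49.195 = 1.1016
τ₀ = 8FD/(πd³) = 8·1240·107.0/(π·8.2³) = 1.06144e+06/1732.2 = 612.78 MPa
τ_max = K·τ₀ = 1.1016 × 612.78 = 675.06 MPa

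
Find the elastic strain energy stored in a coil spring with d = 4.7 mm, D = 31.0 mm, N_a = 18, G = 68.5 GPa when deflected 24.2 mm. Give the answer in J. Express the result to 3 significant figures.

2.28 J

k = Gd⁴/(8D³N_a) = (68.5×10³)(4.7⁴)/(8·31.0³·18) = 7.7917 N/mm
U = ½kδ² = 0.5 × 7.7917 × 24.2² = 2281.6 N·mm = 2.2816 J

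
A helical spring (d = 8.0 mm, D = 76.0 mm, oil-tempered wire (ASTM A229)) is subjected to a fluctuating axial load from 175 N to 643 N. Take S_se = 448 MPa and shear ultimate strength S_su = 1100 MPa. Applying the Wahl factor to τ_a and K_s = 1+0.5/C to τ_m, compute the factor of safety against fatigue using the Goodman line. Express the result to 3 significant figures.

2.66

C = D/d = 76.0/8.0 = 9.5000; K_W = (4C−1)/(4C−4)+0.615/C = 1.1530; K_s = 1+0.5/C = 1.0526
F_a = (F_max−F_min)/2 = 234 N; F_m = (F_max+F_min)/2 = 409 N
τ_a = K_W·8F_aD/(πd³) = 1.1530 × 88.45 = 101.98 MPa
τ_m = K_s·8F_mD/(πd³) = 1.0526 × 154.6 = 162.74 MPa
Goodman: 1/n_f = τ_a/S_se + τ_m/S_su = 101.98/448 + 162.74/1100 = 0.22764 + 0.14794 = 0.37558
n_f = 1/0.37558 = 2.663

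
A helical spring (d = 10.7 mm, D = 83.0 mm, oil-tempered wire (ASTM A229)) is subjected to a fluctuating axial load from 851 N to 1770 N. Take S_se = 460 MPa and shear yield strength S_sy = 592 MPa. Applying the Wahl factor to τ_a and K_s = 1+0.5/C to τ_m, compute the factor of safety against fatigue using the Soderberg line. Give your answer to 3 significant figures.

C = D/d = 83.0/10.7 = 7.7570; K_W = (4C−1)/(4C−4)+0.615/C = 1.1903; K_s = 1+0.5/C = 1.0645
F_a = (F_max−F_min)/2 = 459.5 N; F_m = (F_max+F_min)/2 = 1310.5 N
τ_a = K_W·8F_aD/(πd³) = 1.1903 × 79.278 = 94.363 MPa
τ_m = K_s·8F_mD/(πd³) = 1.0645 × 226.1 = 240.68 MPa
Soderberg: 1/n_f = τ_a/S_se + τ_m/S_sy = 94.363/460 + 240.68/592 = 0.20514 + 0.40655 = 0.61168
n_f = 1/0.61168 = 1.635

1.63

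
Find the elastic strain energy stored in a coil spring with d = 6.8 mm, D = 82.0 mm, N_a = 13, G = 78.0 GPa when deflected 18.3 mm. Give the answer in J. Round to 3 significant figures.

k = Gd⁴/(8D³N_a) = (78.0×10³)(6.8⁴)/(8·82.0³·13) = 2.9084 N/mm
U = ½kδ² = 0.5 × 2.9084 × 18.3² = 487 N·mm = 0.487 J

0.487 J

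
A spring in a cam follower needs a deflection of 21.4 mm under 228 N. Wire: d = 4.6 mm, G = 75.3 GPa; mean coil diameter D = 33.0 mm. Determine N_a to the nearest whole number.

11

Required rate k = F/δ = 228/21.4 = 10.654 N/mm
N_a = Gd⁴/(8D³k) = (75.3×10³ × 4.6⁴)/(8 × 33.0³ × 10.654)
    = 3.37152e+07 / 3.06304e+06 = 11.01 → 11 coils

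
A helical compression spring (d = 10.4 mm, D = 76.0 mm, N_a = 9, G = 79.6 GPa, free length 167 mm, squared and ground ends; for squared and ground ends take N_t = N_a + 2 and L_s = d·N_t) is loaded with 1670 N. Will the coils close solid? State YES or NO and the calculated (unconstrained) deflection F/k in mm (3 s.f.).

YES, δ = 56.7 mm

k = Gd⁴/(8D³N_a) = (79.6×10³)(10.4⁴)/(8·76.0³·9) = 29.463 N/mm
N_t = 11; L_s = 10.4·11 = 114.4 mm; δ_solid = L₀ − L_s = 167 − 114.4 = 52.6 mm
δ = F/k = 1670/29.463 = 56.682 mm
δ ≥ δ_solid → spring goes solid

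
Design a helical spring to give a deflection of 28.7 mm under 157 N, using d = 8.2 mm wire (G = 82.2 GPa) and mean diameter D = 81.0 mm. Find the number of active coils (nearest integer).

16

Required rate k = F/δ = 157/28.7 = 5.4704 N/mm
N_a = Gd⁴/(8D³k) = (82.2×10³ × 8.2⁴)/(8 × 81.0³ × 5.4704)
    = 3.71644e+08 / 2.32575e+07 = 15.98 → 16 coils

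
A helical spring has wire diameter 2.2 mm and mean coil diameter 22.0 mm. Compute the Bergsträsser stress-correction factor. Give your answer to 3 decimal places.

C = D/d = 22.0/2.2 = 10.0000
K_B = (4C+2)/(4C−3) = 42.000/37.000 = 1.1351

1.135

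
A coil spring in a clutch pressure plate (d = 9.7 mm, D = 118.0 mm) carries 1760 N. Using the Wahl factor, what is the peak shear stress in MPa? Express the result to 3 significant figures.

648 MPa

Spring index C = D/d = 118.0/9.7 = 12.1649
K_W = (4C−1)/(4C−4) + 0.615/C = 47.660/44.660 + 0.0506 = 1.1177
τ₀ = 8FD/(πd³) = 8·1760·118.0/(π·9.7³) = 1.66144e+06/2867.2 = 579.45 MPa
τ_max = K·τ₀ = 1.1177 × 579.45 = 647.67 MPa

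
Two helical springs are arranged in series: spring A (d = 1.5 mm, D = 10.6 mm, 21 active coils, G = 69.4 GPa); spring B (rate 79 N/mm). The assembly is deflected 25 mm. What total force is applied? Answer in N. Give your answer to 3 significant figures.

42.9 N

k_A = Gd⁴/(8D³N_a) = (69.4×10³)(1.5⁴)/(8·10.6³·21) = 1.7559 N/mm
Series: 1/k_eq = 1/1.7559 + 1/79 = 0.58217; k_eq = 1.7177 N/mm
F = k_eq·δ = 1.7177·25 = 42.943 N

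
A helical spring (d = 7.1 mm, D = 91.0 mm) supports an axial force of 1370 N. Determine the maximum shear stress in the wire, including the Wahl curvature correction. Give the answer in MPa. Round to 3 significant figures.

Spring index C = D/d = 91.0/7.1 = 12.8169
K_W = (4C−1)/(4C−4) + 0.615/C = 50.268/47.268 + 0.0480 = 1.1115
τ₀ = 8FD/(πd³) = 8·1370·91.0/(π·7.1³) = 997360/1124.4 = 887.01 MPa
τ_max = K·τ₀ = 1.1115 × 887.01 = 985.87 MPa

986 MPa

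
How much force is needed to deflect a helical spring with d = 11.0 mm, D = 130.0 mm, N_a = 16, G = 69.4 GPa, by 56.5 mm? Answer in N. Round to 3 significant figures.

204 N

k = Gd⁴/(8D³N_a) = (69.4×10³)(11.0⁴)/(8·130.0³·16) = 3.6132 N/mm
F = k·δ = 3.6132 × 56.5 = 204.14 N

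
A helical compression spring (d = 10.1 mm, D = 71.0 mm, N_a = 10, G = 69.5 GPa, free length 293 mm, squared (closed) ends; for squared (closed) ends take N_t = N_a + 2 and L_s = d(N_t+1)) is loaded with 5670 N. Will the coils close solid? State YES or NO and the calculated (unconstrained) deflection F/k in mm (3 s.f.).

k = Gd⁴/(8D³N_a) = (69.5×10³)(10.1⁴)/(8·71.0³·10) = 25.258 N/mm
N_t = 12; L_s = 10.1·13 = 131.3 mm; δ_solid = L₀ − L_s = 293 − 131.3 = 161.7 mm
δ = F/k = 5670/25.258 = 224.48 mm
δ ≥ δ_solid → spring goes solid

YES, δ = 224 mm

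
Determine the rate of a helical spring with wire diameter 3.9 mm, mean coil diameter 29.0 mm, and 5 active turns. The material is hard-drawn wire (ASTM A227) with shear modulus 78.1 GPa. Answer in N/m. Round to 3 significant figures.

18500 N/m

k = Gd⁴/(8D³N_a) = (78.1×10³ × 3.9⁴) / (8 × 29.0³ × 5)
  = 1.8068e+07 / 975560 = 18.521 N/mm = 18521 N/m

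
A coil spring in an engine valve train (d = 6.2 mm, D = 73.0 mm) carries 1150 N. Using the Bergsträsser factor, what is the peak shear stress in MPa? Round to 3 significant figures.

999 MPa

Spring index C = D/d = 73.0/6.2 = 11.7742
K_B = (4C+2)/(4C−3) = 49.097/44.097 = 1.1134
τ₀ = 8FD/(πd³) = 8·1150·73.0/(π·6.2³) = 671600/748.73 = 896.99 MPa
τ_max = K·τ₀ = 1.1134 × 896.99 = 998.69 MPa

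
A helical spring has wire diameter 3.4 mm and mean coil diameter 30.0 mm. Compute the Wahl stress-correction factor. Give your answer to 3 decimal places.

C = D/d = 30.0/3.4 = 8.8235
K_W = (4C−1)/(4C−4) + 0.615/C = 34.294/31.294 + 0.0697 = 1.1656

1.166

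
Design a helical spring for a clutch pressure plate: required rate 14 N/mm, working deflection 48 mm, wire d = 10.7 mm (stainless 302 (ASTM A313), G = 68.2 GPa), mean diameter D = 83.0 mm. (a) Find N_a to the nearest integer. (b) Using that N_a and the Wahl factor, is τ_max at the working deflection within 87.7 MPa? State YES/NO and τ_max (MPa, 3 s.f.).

N_a = Gd⁴/(8D³k) = (68.2×10³)(10.7⁴)/(8·83.0³·14) = 13.96 → N_a = 14
Actual rate k = Gd⁴/(8D³·14) = 13.959 N/mm
Working load F = kδ = 13.959·48 = 670.05 N
C = 83.0/10.7 = 7.7570; K_W = (4C−1)/(4C−4)+0.615/C = 1.1903
τ_max = K_W·8FD/(πd³) = 1.1903·115.6 = 137.6 MPa
τ_max > 87.7 MPa → exceeds allowable

(a) 14 coils; (b) NO, τ_max = 138 MPa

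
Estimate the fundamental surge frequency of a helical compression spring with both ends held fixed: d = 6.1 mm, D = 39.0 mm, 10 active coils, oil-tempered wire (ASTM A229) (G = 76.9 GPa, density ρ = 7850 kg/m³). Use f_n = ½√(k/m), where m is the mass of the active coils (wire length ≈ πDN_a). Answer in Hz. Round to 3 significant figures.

k = Gd⁴/(8D³N_a) = (76.9×10³)(6.1⁴)/(8·39.0³·10) = 22.437 N/mm = 22437 N/m
Wire length L = πDN_a = π·39.0·10 = 1225.2 mm
m = ρ·(πd²/4)·L = 7850 × 29.225×10⁻⁶ m² × 1.2252 m = 0.28108 kg
f_n = ½√(k/m) = 0.5·√(22437/0.28108) = 0.5·√(79823) = 141.26 Hz

141 Hz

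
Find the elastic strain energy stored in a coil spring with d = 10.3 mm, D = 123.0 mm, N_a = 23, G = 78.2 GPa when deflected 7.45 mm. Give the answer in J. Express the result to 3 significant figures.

0.0713 J

k = Gd⁴/(8D³N_a) = (78.2×10³)(10.3⁴)/(8·123.0³·23) = 2.5705 N/mm
U = ½kδ² = 0.5 × 2.5705 × 7.45² = 71.335 N·mm = 0.071335 J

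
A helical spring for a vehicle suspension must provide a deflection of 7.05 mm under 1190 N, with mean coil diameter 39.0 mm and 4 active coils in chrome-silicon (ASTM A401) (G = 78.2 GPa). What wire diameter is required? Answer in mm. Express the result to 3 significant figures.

Required rate k = F/δ = 1190/7.05 = 168.79 N/mm
d = (8D³N_a·k / G)^(1/4) = (8·39.0³·4·168.79 / (78.2×10³))^0.25
  = (4097.3)^0.25 = 8.0006 mm

8.00 mm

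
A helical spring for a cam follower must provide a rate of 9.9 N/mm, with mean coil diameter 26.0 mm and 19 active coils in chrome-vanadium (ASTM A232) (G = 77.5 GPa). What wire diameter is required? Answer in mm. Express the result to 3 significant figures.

4.30 mm

d = (8D³N_a·k / G)^(1/4) = (8·26.0³·19·9.9 / (77.5×10³))^0.25
  = (341.27)^0.25 = 4.2981 mm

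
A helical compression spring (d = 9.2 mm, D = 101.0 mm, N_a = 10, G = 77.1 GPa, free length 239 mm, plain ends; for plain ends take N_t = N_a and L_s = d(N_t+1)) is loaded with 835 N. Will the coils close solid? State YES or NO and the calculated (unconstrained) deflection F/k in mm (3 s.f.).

NO, δ = 125 mm

k = Gd⁴/(8D³N_a) = (77.1×10³)(9.2⁴)/(8·101.0³·10) = 6.7012 N/mm
N_t = 10; L_s = 9.2·11 = 101.2 mm; δ_solid = L₀ − L_s = 239 − 101.2 = 137.8 mm
δ = F/k = 835/6.7012 = 124.6 mm
δ < δ_solid → spring does not go solid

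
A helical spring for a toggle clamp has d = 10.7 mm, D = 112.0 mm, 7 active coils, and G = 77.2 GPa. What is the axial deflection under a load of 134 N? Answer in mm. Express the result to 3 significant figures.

10.4 mm

k = Gd⁴/(8D³N_a) = (77.2×10³)(10.7⁴)/(8·112.0³·7) = 12.862 N/mm
δ = F/k = 134 / 12.862 = 10.418 mm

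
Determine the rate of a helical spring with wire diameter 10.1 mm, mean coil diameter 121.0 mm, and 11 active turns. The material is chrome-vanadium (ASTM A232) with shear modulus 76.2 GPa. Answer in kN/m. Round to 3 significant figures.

k = Gd⁴/(8D³N_a) = (76.2×10³ × 10.1⁴) / (8 × 121.0³ × 11)
  = 7.9294e+08 / 1.55897e+08 = 5.0863 N/mm

5.09 kN/m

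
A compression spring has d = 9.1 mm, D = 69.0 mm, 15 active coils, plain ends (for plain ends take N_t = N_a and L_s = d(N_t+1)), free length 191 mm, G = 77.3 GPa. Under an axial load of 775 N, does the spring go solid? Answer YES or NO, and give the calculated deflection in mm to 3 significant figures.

YES, δ = 57.6 mm

k = Gd⁴/(8D³N_a) = (77.3×10³)(9.1⁴)/(8·69.0³·15) = 13.447 N/mm
N_t = 15; L_s = 9.1·16 = 145.6 mm; δ_solid = L₀ − L_s = 191 − 145.6 = 45.4 mm
δ = F/k = 775/13.447 = 57.635 mm
δ ≥ δ_solid → spring goes solid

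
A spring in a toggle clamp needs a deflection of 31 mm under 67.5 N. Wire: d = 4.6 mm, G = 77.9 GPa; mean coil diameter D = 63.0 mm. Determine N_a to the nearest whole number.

8

Required rate k = F/δ = 67.5/31 = 2.1774 N/mm
N_a = Gd⁴/(8D³k) = (77.9×10³ × 4.6⁴)/(8 × 63.0³ × 2.1774)
    = 3.48794e+07 / 4.35566e+06 = 8.008 → 8 coils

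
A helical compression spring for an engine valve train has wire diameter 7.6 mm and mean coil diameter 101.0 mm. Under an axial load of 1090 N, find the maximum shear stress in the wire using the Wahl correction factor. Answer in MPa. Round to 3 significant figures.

707 MPa

Spring index C = D/d = 101.0/7.6 = 13.2895
K_W = (4C−1)/(4C−4) + 0.615/C = 52.158/49.158 + 0.0463 = 1.1073
τ₀ = 8FD/(πd³) = 8·1090·101.0/(π·7.6³) = 880720/1379.1 = 638.63 MPa
τ_max = K·τ₀ = 1.1073 × 638.63 = 707.15 MPa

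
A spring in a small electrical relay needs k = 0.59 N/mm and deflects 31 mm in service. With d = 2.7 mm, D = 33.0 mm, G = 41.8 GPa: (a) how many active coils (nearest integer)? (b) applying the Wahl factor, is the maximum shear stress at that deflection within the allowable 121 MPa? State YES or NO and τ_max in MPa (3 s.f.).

(a) 13 coils; (b) YES, τ_max = 87.9 MPa

N_a = Gd⁴/(8D³k) = (41.8×10³)(2.7⁴)/(8·33.0³·0.59) = 13.1 → N_a = 13
Actual rate k = Gd⁴/(8D³·13) = 0.59437 N/mm
Working load F = kδ = 0.59437·31 = 18.425 N
C = 33.0/2.7 = 12.2222; K_W = (4C−1)/(4C−4)+0.615/C = 1.1171
τ_max = K_W·8FD/(πd³) = 1.1171·78.665 = 87.88 MPa
τ_max ≤ 121 MPa → acceptable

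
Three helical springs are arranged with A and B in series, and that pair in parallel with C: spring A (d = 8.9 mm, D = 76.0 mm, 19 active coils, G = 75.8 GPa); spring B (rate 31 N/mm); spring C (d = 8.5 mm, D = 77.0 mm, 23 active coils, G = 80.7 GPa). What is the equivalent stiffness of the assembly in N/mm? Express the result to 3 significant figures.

k_A = Gd⁴/(8D³N_a) = (75.8×10³)(8.9⁴)/(8·76.0³·19) = 7.1276 N/mm
k_C = Gd⁴/(8D³N_a) = (80.7×10³)(8.5⁴)/(8·77.0³·23) = 5.0149 N/mm
Springs A,B series: k_AB = 1/(1/7.1276+1/31) = 5.7952 N/mm; parallel with C: k_eq = 5.7952+5.0149 = 10.81 N/mm

10.8 N/mm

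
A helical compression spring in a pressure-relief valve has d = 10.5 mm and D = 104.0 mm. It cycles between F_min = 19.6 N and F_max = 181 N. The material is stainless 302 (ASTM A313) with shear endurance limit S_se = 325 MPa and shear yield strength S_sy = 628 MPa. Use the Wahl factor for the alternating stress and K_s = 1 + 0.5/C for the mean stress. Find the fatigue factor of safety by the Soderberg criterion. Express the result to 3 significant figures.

C = D/d = 104.0/10.5 = 9.9048; K_W = (4C−1)/(4C−4)+0.615/C = 1.1463; K_s = 1+0.5/C = 1.0505
F_a = (F_max−F_min)/2 = 80.7 N; F_m = (F_max+F_min)/2 = 100.3 N
τ_a = K_W·8F_aD/(πd³) = 1.1463 × 18.462 = 21.163 MPa
τ_m = K_s·8F_mD/(πd³) = 1.0505 × 22.946 = 24.104 MPa
Soderberg: 1/n_f = τ_a/S_se + τ_m/S_sy = 21.163/325 + 24.104/628 = 0.06512 + 0.03838 = 0.1035
n_f = 1/0.1035 = 9.662

9.66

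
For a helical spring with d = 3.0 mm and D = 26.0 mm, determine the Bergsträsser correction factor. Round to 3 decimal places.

C = D/d = 26.0/3.0 = 8.6667
K_B = (4C+2)/(4C−3) = 36.667/31.667 = 1.1579

1.158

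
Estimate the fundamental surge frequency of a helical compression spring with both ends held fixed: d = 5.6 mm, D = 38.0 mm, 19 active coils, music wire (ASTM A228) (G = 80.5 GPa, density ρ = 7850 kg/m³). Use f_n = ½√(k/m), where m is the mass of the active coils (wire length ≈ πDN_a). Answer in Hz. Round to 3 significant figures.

73.6 Hz

k = Gd⁴/(8D³N_a) = (80.5×10³)(5.6⁴)/(8·38.0³·19) = 9.4919 N/mm = 9491.9 N/m
Wire length L = πDN_a = π·38.0·19 = 2268.2 mm
m = ρ·(πd²/4)·L = 7850 × 24.63×10⁻⁶ m² × 2.2682 m = 0.43855 kg
f_n = ½√(k/m) = 0.5·√(9491.9/0.43855) = 0.5·√(21644) = 73.559 Hz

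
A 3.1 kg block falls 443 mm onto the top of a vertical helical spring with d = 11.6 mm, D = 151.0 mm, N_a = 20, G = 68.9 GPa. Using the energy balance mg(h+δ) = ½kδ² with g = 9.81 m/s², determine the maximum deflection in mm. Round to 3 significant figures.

k = Gd⁴/(8D³N_a) = (68.9×10³)(11.6⁴)/(8·151.0³·20) = 2.2646 N/mm
W = mg = 3.1 × 9.81 = 30.411 N
½kδ² − Wδ − Wh = 0 → δ = (W + √(W² + 2kWh))/k
δ = (30.411 + √(924.83 + 61019))/2.2646 = (30.411 + 248.89)/2.2646 = 123.33 mm

123 mm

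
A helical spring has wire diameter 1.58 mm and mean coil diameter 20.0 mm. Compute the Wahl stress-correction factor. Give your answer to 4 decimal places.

C = D/d = 20.0/1.58 = 12.6582
K_W = (4C−1)/(4C−4) + 0.615/C = 49.633/46.633 + 0.0486 = 1.1129

1.1129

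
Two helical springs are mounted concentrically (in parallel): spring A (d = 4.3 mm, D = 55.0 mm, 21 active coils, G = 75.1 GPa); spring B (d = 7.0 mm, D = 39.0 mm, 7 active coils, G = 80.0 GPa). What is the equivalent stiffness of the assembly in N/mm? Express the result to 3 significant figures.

58.7 N/mm

k_A = Gd⁴/(8D³N_a) = (75.1×10³)(4.3⁴)/(8·55.0³·21) = 0.91858 N/mm
k_B = Gd⁴/(8D³N_a) = (80.0×10³)(7.0⁴)/(8·39.0³·7) = 57.823 N/mm
Parallel: k_eq = 0.91858 + 57.823 = 58.742 N/mm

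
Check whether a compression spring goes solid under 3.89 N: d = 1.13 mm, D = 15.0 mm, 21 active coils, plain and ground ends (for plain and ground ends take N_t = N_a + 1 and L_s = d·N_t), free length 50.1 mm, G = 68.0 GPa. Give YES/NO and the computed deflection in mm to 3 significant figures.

NO, δ = 19.9 mm

k = Gd⁴/(8D³N_a) = (68.0×10³)(1.13⁴)/(8·15.0³·21) = 0.19554 N/mm
N_t = 22; L_s = 1.13·22 = 24.86 mm; δ_solid = L₀ − L_s = 50.1 − 24.86 = 25.24 mm
δ = F/k = 3.89/0.19554 = 19.893 mm
δ < δ_solid → spring does not go solid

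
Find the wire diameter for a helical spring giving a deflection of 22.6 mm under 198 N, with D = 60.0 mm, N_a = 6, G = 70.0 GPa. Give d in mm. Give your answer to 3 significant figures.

6.00 mm

Required rate k = F/δ = 198/22.6 = 8.7611 N/mm
d = (8D³N_a·k / G)^(1/4) = (8·60.0³·6·8.7611 / (70.0×10³))^0.25
  = (1297.6)^0.25 = 6.0019 mm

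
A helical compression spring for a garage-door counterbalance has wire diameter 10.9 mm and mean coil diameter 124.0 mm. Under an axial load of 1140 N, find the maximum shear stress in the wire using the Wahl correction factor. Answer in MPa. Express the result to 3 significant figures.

313 MPa

Spring index C = D/d = 124.0/10.9 = 11.3761
K_W = (4C−1)/(4C−4) + 0.615/C = 44.505/41.505 + 0.0541 = 1.1263
τ₀ = 8FD/(πd³) = 8·1140·124.0/(π·10.9³) = 1.13088e+06/4068.5 = 277.96 MPa
τ_max = K·τ₀ = 1.1263 × 277.96 = 313.08 MPa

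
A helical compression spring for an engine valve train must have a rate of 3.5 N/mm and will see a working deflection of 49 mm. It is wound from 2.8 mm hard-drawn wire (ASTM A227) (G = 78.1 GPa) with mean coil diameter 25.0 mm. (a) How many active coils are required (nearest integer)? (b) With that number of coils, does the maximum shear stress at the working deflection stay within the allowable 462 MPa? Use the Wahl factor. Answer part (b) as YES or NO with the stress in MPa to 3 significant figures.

N_a = Gd⁴/(8D³k) = (78.1×10³)(2.8⁴)/(8·25.0³·3.5) = 10.97 → N_a = 11
Actual rate k = Gd⁴/(8D³·11) = 3.4912 N/mm
Working load F = kδ = 3.4912·49 = 171.07 N
C = 25.0/2.8 = 8.9286; K_W = (4C−1)/(4C−4)+0.615/C = 1.1635
τ_max = K_W·8FD/(πd³) = 1.1635·496.12 = 577.22 MPa
τ_max > 462 MPa → exceeds allowable

(a) 11 coils; (b) NO, τ_max = 577 MPa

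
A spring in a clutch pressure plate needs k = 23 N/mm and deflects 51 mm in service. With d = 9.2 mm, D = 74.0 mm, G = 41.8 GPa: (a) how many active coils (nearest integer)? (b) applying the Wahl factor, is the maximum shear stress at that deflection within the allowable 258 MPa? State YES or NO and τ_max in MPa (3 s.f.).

(a) 4 coils; (b) NO, τ_max = 337 MPa

N_a = Gd⁴/(8D³k) = (41.8×10³)(9.2⁴)/(8·74.0³·23) = 4.016 → N_a = 4
Actual rate k = Gd⁴/(8D³·4) = 23.093 N/mm
Working load F = kδ = 23.093·51 = 1177.7 N
C = 74.0/9.2 = 8.0435; K_W = (4C−1)/(4C−4)+0.615/C = 1.1829
τ_max = K_W·8FD/(πd³) = 1.1829·285.01 = 337.15 MPa
τ_max > 258 MPa → exceeds allowable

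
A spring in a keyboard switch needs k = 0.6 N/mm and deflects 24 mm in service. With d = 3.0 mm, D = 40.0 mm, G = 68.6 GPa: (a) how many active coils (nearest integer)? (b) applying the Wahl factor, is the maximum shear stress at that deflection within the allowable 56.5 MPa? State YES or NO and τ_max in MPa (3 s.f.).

N_a = Gd⁴/(8D³k) = (68.6×10³)(3.0⁴)/(8·40.0³·0.6) = 18.09 → N_a = 18
Actual rate k = Gd⁴/(8D³·18) = 0.60293 N/mm
Working load F = kδ = 0.60293·24 = 14.47 N
C = 40.0/3.0 = 13.3333; K_W = (4C−1)/(4C−4)+0.615/C = 1.1069
τ_max = K_W·8FD/(πd³) = 1.1069·54.59 = 60.428 MPa
τ_max > 56.5 MPa → exceeds allowable

(a) 18 coils; (b) NO, τ_max = 60.4 MPa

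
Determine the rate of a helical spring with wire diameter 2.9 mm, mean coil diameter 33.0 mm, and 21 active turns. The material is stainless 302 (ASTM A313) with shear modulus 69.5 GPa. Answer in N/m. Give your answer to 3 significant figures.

814 N/m

k = Gd⁴/(8D³N_a) = (69.5×10³ × 2.9⁴) / (8 × 33.0³ × 21)
  = 4.9156e+06 / 6.03742e+06 = 0.81419 N/mm = 814.19 N/m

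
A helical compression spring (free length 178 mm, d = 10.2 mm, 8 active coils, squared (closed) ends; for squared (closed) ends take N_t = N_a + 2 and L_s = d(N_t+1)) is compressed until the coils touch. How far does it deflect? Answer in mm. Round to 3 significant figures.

65.8 mm

N_t = 10; L_s = 10.2·11 = 112.2 mm
δ_solid = L₀ − L_s = 178 − 112.2 = 65.8 mm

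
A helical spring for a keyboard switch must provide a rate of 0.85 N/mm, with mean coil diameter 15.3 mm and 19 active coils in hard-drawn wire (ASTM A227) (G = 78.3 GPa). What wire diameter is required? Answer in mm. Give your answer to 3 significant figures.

1.56 mm

d = (8D³N_a·k / G)^(1/4) = (8·15.3³·19·0.85 / (78.3×10³))^0.25
  = (5.9098)^0.25 = 1.5592 mm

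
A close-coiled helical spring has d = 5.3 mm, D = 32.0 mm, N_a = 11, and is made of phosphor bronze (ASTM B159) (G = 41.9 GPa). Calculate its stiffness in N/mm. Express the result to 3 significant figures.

k = Gd⁴/(8D³N_a) = (41.9×10³ × 5.3⁴) / (8 × 32.0³ × 11)
  = 3.30611e+07 / 2.88358e+06 = 11.465 N/mm

11.5 N/mm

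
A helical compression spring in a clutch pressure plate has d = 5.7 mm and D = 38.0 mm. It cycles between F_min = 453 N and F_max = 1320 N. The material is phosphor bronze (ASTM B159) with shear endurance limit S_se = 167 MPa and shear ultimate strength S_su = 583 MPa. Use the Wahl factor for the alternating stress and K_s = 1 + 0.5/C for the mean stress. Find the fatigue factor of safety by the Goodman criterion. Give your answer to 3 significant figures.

0.398

C = D/d = 38.0/5.7 = 6.6667; K_W = (4C−1)/(4C−4)+0.615/C = 1.2246; K_s = 1+0.5/C = 1.0750
F_a = (F_max−F_min)/2 = 433.5 N; F_m = (F_max+F_min)/2 = 886.5 N
τ_a = K_W·8F_aD/(πd³) = 1.2246 × 226.51 = 277.39 MPa
τ_m = K_s·8F_mD/(πd³) = 1.0750 × 463.21 = 497.95 MPa
Goodman: 1/n_f = τ_a/S_se + τ_m/S_su = 277.39/167 + 497.95/583 = 1.66099 + 0.85412 = 2.5151
n_f = 1/2.5151 = 0.3976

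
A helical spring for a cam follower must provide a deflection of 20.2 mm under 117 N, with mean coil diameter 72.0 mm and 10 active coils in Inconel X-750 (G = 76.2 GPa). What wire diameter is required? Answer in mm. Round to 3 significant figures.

Required rate k = F/δ = 117/20.2 = 5.7921 N/mm
d = (8D³N_a·k / G)^(1/4) = (8·72.0³·10·5.7921 / (76.2×10³))^0.25
  = (2269.7)^0.25 = 6.9023 mm

6.90 mm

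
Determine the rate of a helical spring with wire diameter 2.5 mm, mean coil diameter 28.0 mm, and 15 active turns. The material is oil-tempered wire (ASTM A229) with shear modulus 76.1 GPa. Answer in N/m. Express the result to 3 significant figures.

1130 N/m

k = Gd⁴/(8D³N_a) = (76.1×10³ × 2.5⁴) / (8 × 28.0³ × 15)
  = 2.97266e+06 / 2.63424e+06 = 1.1285 N/mm = 1128.5 N/m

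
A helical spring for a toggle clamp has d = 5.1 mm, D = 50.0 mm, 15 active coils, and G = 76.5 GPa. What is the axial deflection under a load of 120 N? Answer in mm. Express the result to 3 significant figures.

k = Gd⁴/(8D³N_a) = (76.5×10³)(5.1⁴)/(8·50.0³·15) = 3.4503 N/mm
δ = F/k = 120 / 3.4503 = 34.78 mm

34.8 mm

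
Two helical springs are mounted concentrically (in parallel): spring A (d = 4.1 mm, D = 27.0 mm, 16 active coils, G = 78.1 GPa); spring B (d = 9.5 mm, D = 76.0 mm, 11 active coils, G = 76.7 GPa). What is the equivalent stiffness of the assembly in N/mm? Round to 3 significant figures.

k_A = Gd⁴/(8D³N_a) = (78.1×10³)(4.1⁴)/(8·27.0³·16) = 8.7596 N/mm
k_B = Gd⁴/(8D³N_a) = (76.7×10³)(9.5⁴)/(8·76.0³·11) = 16.172 N/mm
Parallel: k_eq = 8.7596 + 16.172 = 24.932 N/mm

24.9 N/mm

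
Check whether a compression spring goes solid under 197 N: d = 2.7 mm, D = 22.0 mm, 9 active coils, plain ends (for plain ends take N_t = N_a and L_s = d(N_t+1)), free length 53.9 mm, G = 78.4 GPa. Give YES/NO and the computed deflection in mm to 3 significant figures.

YES, δ = 36.2 mm

k = Gd⁴/(8D³N_a) = (78.4×10³)(2.7⁴)/(8·22.0³·9) = 5.4346 N/mm
N_t = 9; L_s = 2.7·10 = 27 mm; δ_solid = L₀ − L_s = 53.9 − 27 = 26.9 mm
δ = F/k = 197/5.4346 = 36.249 mm
δ ≥ δ_solid → spring goes solid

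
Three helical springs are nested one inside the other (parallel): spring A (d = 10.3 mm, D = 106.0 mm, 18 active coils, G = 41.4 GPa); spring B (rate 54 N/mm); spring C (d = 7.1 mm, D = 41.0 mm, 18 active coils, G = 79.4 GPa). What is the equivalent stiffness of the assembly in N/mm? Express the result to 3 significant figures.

77.0 N/mm

k_A = Gd⁴/(8D³N_a) = (41.4×10³)(10.3⁴)/(8·106.0³·18) = 2.7169 N/mm
k_C = Gd⁴/(8D³N_a) = (79.4×10³)(7.1⁴)/(8·41.0³·18) = 20.33 N/mm
Parallel: k_eq = 2.7169 + 54 + 20.33 = 77.047 N/mm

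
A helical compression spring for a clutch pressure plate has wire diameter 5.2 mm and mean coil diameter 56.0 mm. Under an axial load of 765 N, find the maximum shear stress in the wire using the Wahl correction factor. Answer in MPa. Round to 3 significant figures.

880 MPa

Spring index C = D/d = 56.0/5.2 = 10.7692
K_W = (4C−1)/(4C−4) + 0.615/C = 42.077/39.077 + 0.0571 = 1.1339
τ₀ = 8FD/(πd³) = 8·765·56.0/(π·5.2³) = 342720/441.73 = 775.85 MPa
τ_max = K·τ₀ = 1.1339 × 775.85 = 879.72 MPa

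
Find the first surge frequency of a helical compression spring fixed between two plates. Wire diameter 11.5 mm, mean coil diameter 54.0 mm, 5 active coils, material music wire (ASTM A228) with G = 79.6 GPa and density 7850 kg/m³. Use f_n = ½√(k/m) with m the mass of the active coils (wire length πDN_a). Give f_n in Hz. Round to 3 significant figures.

283 Hz

k = Gd⁴/(8D³N_a) = (79.6×10³)(11.5⁴)/(8·54.0³·5) = 221.04 N/mm = 2.2104e+05 N/m
Wire length L = πDN_a = π·54.0·5 = 848.23 mm
m = ρ·(πd²/4)·L = 7850 × 103.87×10⁻⁶ m² × 0.84823 m = 0.69162 kg
f_n = ½√(k/m) = 0.5·√(2.2104e+05/0.69162) = 0.5·√(3.1959e+05) = 282.66 Hz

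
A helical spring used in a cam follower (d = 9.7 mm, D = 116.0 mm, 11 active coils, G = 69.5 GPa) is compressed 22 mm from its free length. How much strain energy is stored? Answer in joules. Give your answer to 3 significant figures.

k = Gd⁴/(8D³N_a) = (69.5×10³)(9.7⁴)/(8·116.0³·11) = 4.4794 N/mm
U = ½kδ² = 0.5 × 4.4794 × 22² = 1084 N·mm = 1.084 J

1.08 J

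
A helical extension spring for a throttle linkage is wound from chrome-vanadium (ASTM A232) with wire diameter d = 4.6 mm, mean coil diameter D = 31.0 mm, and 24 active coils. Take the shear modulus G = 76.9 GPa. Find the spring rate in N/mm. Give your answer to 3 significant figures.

6.02 N/mm

k = Gd⁴/(8D³N_a) = (76.9×10³ × 4.6⁴) / (8 × 31.0³ × 24)
  = 3.44316e+07 / 5.71987e+06 = 6.0197 N/mm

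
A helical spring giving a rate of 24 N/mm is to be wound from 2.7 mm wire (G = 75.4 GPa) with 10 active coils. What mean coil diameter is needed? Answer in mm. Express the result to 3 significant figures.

D = (Gd⁴/(8N_a·k))^(1/3) = (75.4×10³·2.7⁴/(8·10·24))^(1/3)
  = (2087.01)^(1/3) = 12.7793 mm

12.8 mm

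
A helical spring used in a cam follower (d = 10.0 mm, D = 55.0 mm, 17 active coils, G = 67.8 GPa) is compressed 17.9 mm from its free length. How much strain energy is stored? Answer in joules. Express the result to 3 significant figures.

4.80 J

k = Gd⁴/(8D³N_a) = (67.8×10³)(10.0⁴)/(8·55.0³·17) = 29.964 N/mm
U = ½kδ² = 0.5 × 29.964 × 17.9² = 4800.4 N·mm = 4.8004 J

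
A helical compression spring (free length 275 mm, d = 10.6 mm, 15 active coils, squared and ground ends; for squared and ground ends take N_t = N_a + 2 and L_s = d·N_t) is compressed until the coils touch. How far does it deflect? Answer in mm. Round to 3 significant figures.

N_t = 17; L_s = 10.6·17 = 180.2 mm
δ_solid = L₀ − L_s = 275 − 180.2 = 94.8 mm

94.8 mm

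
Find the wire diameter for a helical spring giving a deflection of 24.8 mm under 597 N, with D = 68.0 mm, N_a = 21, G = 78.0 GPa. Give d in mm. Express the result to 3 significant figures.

11.3 mm

Required rate k = F/δ = 597/24.8 = 24.073 N/mm
d = (8D³N_a·k / G)^(1/4) = (8·68.0³·21·24.073 / (78.0×10³))^0.25
  = (16303)^0.25 = 11.2997 mm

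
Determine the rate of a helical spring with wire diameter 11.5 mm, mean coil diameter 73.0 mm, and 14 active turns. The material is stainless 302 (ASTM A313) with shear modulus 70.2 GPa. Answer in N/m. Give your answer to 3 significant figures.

k = Gd⁴/(8D³N_a) = (70.2×10³ × 11.5⁴) / (8 × 73.0³ × 14)
  = 1.2278e+09 / 4.35699e+07 = 28.18 N/mm = 28180 N/m

28200 N/m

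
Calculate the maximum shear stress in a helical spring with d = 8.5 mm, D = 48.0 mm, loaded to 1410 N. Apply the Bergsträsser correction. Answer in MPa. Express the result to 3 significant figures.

Spring index C = D/d = 48.0/8.5 = 5.6471
K_B = (4C+2)/(4C−3) = 24.588/19.588 = 1.2553
τ₀ = 8FD/(πd³) = 8·1410·48.0/(π·8.5³) = 541440/1929.3 = 280.64 MPa
τ_max = K·τ₀ = 1.2553 × 280.64 = 352.27 MPa

352 MPa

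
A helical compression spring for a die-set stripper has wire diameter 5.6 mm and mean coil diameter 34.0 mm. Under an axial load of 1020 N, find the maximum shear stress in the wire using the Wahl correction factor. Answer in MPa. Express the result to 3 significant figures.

Spring index C = D/d = 34.0/5.6 = 6.0714
K_W = (4C−1)/(4C−4) + 0.615/C = 23.286/20.286 + 0.1013 = 1.2492
τ₀ = 8FD/(πd³) = 8·1020·34.0/(π·5.6³) = 277440/551.71 = 502.87 MPa
τ_max = K·τ₀ = 1.2492 × 502.87 = 628.17 MPa

628 MPa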